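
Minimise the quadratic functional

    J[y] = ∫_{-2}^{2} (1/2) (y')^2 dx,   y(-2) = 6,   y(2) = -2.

The Lagrangian is L = (1/2) (y')^2.
Compute ∂L/∂y = 0, ∂L/∂y' = y'.
The Euler-Lagrange equation d/dx(∂L/∂y') − ∂L/∂y = 0 reduces to
    y'' = 0.
Its general solution is
    y(x) = A x + B,
with A, B fixed by the endpoint conditions.
Applying the endpoint conditions y(-2) = 6 and y(2) = -2: solve A·-2 + B = 6 and A·2 + B = -2. Subtracting gives A(2 − -2) = -2 − 6, so A = -2, and B = 6 − A·-2 = 2. Therefore
    y(x) = -2 x + 2.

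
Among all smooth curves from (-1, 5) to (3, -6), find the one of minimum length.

Arc-length functional: J[y] = ∫ sqrt(1 + (y')^2) dx.
Lagrangian L = sqrt(1 + (y')^2) has no explicit y dependence, so ∂L/∂y = 0 and the Euler-Lagrange equation gives
    d/dx( y' / sqrt(1 + (y')^2) ) = 0  ⇒  y' / sqrt(1 + (y')^2) = const.
Hence y' is constant, so y(x) is affine.
Fitting the endpoints (-1, 5) and (3, -6):
    slope m = ((-6) − 5) / (3 − (-1)) = -11/4,
    intercept c = 5 − m·(-1) = 9/4.
Extremal: y(x) = (-11/4) x + 9/4.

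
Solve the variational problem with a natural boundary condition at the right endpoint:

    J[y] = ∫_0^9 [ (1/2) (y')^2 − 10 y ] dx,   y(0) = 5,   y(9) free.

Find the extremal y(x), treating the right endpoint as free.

The Lagrangian L = (1/2) (y')^2 − 10 y gives
    ∂L/∂y = −10,   ∂L/∂y' = y'.
Euler-Lagrange: d/dx(y') − (−10) = 0, i.e. y'' + 10 = 0, so
    y(x) = −(10/2) x^2 + C1 x + C2.
Fixed left endpoint y(0) = 5 ⇒ C2 = 5.
The right endpoint x = 9 is free, so the natural (transversality) condition is ∂L/∂y' |_{x=9} = 0, i.e. y'(9) = 0.
Compute y'(x) = −10 x + C1, so y'(9) = −90 + C1 = 0 ⇒ C1 = 90.
Therefore the extremal is
    y(x) = −5 x^2 + 90 x + 5.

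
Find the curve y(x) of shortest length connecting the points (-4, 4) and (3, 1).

Arc-length functional: J[y] = ∫ sqrt(1 + (y')^2) dx.
Lagrangian L = sqrt(1 + (y')^2) has no explicit y dependence, so ∂L/∂y = 0 and the Euler-Lagrange equation gives
    d/dx( y' / sqrt(1 + (y')^2) ) = 0  ⇒  y' / sqrt(1 + (y')^2) = const.
Hence y' is constant, so y(x) is affine.
Fitting the endpoints (-4, 4) and (3, 1):
    slope m = (1 − 4) / (3 − (-4)) = -3/7,
    intercept c = 4 − m·(-4) = 16/7.
Extremal: y(x) = (-3/7) x + 16/7.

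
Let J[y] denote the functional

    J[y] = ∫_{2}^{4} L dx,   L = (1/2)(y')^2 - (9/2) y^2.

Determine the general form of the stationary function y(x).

The Lagrangian is L = (1/2)(y')^2 - (9/2) y^2.
∂L/∂y = -9y.
∂L/∂y' = y'.
The Euler-Lagrange equation d/dx(∂L/∂y') − ∂L/∂y = 0 becomes:
    y'' + 9 y = 0
General solution: y(x) = A sin(3x) + B cos(3x), where A and B are arbitrary constants fixed by the endpoint conditions.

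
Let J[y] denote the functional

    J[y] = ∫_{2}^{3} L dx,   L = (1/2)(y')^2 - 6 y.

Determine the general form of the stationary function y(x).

The Lagrangian is L = (1/2)(y')^2 - 6 y.
∂L/∂y = -6.
∂L/∂y' = y'.
The Euler-Lagrange equation d/dx(∂L/∂y') − ∂L/∂y = 0 becomes:
    y'' + 6 = 0
General solution: y(x) = -3 x^2 + A x + B, where A and B are arbitrary constants fixed by the endpoint conditions.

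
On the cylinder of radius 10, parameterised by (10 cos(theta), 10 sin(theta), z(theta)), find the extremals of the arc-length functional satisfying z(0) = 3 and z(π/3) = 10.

Parameterise the cylinder of radius R = 10 as
    r(θ) = (10 cos θ, 10 sin θ, z(θ)).
The arc-length element is
    ds = sqrt(100 + (dz/dθ)^2) dθ,
so the Lagrangian is L = sqrt(100 + z'^2).
L depends on z' only, not on z or θ, so ∂L/∂z = 0 and
    ∂L/∂z' = z' / sqrt(100 + z'^2).
The Euler-Lagrange equation gives
    d/dθ( z' / sqrt(100 + z'^2) ) = 0,
so z' is constant. Integrating once:
    z(θ) = a θ + b,
a helix on the cylinder (a straight line when the cylinder is unrolled). The constants a, b are determined by the endpoint conditions.
With endpoint conditions z(0) = 3 and z(π/3) = 10: from z(0) = b we get b = 3, and a·π/3 + 3 = 10 gives a = 21/π, so
    z(θ) = (21/π) θ + 3.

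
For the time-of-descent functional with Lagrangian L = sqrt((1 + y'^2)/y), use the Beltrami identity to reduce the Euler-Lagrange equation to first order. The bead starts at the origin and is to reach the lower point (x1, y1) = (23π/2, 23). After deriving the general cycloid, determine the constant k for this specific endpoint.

The Lagrangian L = sqrt((1 + y'^2) / y) has no explicit x dependence, so the Beltrami identity applies:
    L − y' ∂L/∂y' = C.
Compute ∂L/∂y' = y' / sqrt(y (1 + y'^2)).
Substitute:
    sqrt((1 + y'^2)/y) − y'·y' / sqrt(y (1 + y'^2))
    = (1 + y'^2) / sqrt(y (1 + y'^2)) − y'^2 / sqrt(y (1 + y'^2))
    = 1 / sqrt(y (1 + y'^2)) = C.
Squaring and rearranging gives the first integral
    y (1 + y'^2) = 1/C^2 =: k   (constant).
Solving this first-order ODE by the substitution
    y = (k/2)(1 − cos θ)
yields the cycloid parameterisation
    x(θ) = (k/2)(θ − sin θ),   y(θ) = (k/2)(1 − cos θ).
The constant k is fixed by the endpoint condition.
Now fit the given lower endpoint (x1, y1) = (23π/2, 23). At the bottom of the first arch (θ = π), the parametric equations give
    y(π) = (k/2)(1 − cos π) = k,
    x(π) = (k/2)(π − sin π) = kπ/2.
Matching y(π) = 23 gives k = 23, consistent with x(π) = 23π/2. Therefore the specific cycloid is
    x(θ) = (23/2)(θ − sin θ),   y(θ) = (23/2)(1 − cos θ).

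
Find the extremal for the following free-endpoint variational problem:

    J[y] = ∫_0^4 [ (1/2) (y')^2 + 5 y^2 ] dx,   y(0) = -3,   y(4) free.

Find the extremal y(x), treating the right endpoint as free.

The Lagrangian L = (1/2) (y')^2 + 5 y^2 gives
    ∂L/∂y = 10 y,   ∂L/∂y' = y'.
Euler-Lagrange: y'' − 10 y = 0.
With k = sqrt(10), the general solution is
    y(x) = A cosh(sqrt(10) x) + B sinh(sqrt(10) x).
Fixed left endpoint y(0) = -3 ⇒ A = -3.
The right endpoint x = 4 is free, so the natural (transversality) condition is ∂L/∂y' |_{x=4} = 0, i.e. y'(4) = 0.
Compute y'(x) = A k sinh(k x) + B k cosh(k x), so
    y'(4) = A k sinh(k·4) + B k cosh(k·4) = 0
    ⇒ B = −A tanh(k·4) = 3 tanh(sqrt(10)·4).
Therefore the extremal is
    y(x) = −3 cosh(sqrt(10) x) + 3 tanh(sqrt(10)·4) sinh(sqrt(10) x).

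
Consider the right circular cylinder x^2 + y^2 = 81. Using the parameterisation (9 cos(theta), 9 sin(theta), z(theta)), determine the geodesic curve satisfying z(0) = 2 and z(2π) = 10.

Parameterise the cylinder of radius R = 9 as
    r(θ) = (9 cos θ, 9 sin θ, z(θ)).
The arc-length element is
    ds = sqrt(81 + (dz/dθ)^2) dθ,
so the Lagrangian is L = sqrt(81 + z'^2).
L depends on z' only, not on z or θ, so ∂L/∂z = 0 and
    ∂L/∂z' = z' / sqrt(81 + z'^2).
The Euler-Lagrange equation gives
    d/dθ( z' / sqrt(81 + z'^2) ) = 0,
so z' is constant. Integrating once:
    z(θ) = a θ + b,
a helix on the cylinder (a straight line when the cylinder is unrolled). The constants a, b are determined by the endpoint conditions.
With endpoint conditions z(0) = 2 and z(2π) = 10: from z(0) = b we get b = 2, and a·2π + 2 = 10 gives a = 4/π, so
    z(θ) = (4/π) θ + 2.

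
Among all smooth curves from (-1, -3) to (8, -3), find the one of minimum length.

Arc-length functional: J[y] = ∫ sqrt(1 + (y')^2) dx.
Lagrangian L = sqrt(1 + (y')^2) has no explicit y dependence, so ∂L/∂y = 0 and the Euler-Lagrange equation gives
    d/dx( y' / sqrt(1 + (y')^2) ) = 0  ⇒  y' / sqrt(1 + (y')^2) = const.
Hence y' is constant, so y(x) is affine.
Fitting the endpoints (-1, -3) and (8, -3):
    slope m = ((-3) − (-3)) / (8 − (-1)) = 0,
    intercept c = (-3) − m·(-1) = -3.
Extremal: y(x) = -3.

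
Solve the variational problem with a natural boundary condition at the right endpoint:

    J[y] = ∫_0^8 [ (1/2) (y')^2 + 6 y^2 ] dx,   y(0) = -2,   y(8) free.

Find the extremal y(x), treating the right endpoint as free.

The Lagrangian L = (1/2) (y')^2 + 6 y^2 gives
    ∂L/∂y = 12 y,   ∂L/∂y' = y'.
Euler-Lagrange: y'' − 12 y = 0.
With k = sqrt(12), the general solution is
    y(x) = A cosh(sqrt(12) x) + B sinh(sqrt(12) x).
Fixed left endpoint y(0) = -2 ⇒ A = -2.
The right endpoint x = 8 is free, so the natural (transversality) condition is ∂L/∂y' |_{x=8} = 0, i.e. y'(8) = 0.
Compute y'(x) = A k sinh(k x) + B k cosh(k x), so
    y'(8) = A k sinh(k·8) + B k cosh(k·8) = 0
    ⇒ B = −A tanh(k·8) = 2 tanh(sqrt(12)·8).
Therefore the extremal is
    y(x) = −2 cosh(sqrt(12) x) + 2 tanh(sqrt(12)·8) sinh(sqrt(12) x).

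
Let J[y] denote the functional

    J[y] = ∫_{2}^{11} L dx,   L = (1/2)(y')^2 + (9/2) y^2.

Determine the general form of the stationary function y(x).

The Lagrangian is L = (1/2)(y')^2 + (9/2) y^2.
∂L/∂y = 9y.
∂L/∂y' = y'.
The Euler-Lagrange equation d/dx(∂L/∂y') − ∂L/∂y = 0 becomes:
    y'' - 9 y = 0
General solution: y(x) = A e^(3x) + B e^(-3x), where A and B are arbitrary constants fixed by the endpoint conditions.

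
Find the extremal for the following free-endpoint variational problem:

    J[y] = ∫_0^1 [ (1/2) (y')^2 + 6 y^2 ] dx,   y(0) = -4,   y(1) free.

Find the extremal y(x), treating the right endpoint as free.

The Lagrangian L = (1/2) (y')^2 + 6 y^2 gives
    ∂L/∂y = 12 y,   ∂L/∂y' = y'.
Euler-Lagrange: y'' − 12 y = 0.
With k = sqrt(12), the general solution is
    y(x) = A cosh(sqrt(12) x) + B sinh(sqrt(12) x).
Fixed left endpoint y(0) = -4 ⇒ A = -4.
The right endpoint x = 1 is free, so the natural (transversality) condition is ∂L/∂y' |_{x=1} = 0, i.e. y'(1) = 0.
Compute y'(x) = A k sinh(k x) + B k cosh(k x), so
    y'(1) = A k sinh(k·1) + B k cosh(k·1) = 0
    ⇒ B = −A tanh(k·1) = 4 tanh(sqrt(12)·1).
Therefore the extremal is
    y(x) = −4 cosh(sqrt(12) x) + 4 tanh(sqrt(12)·1) sinh(sqrt(12) x).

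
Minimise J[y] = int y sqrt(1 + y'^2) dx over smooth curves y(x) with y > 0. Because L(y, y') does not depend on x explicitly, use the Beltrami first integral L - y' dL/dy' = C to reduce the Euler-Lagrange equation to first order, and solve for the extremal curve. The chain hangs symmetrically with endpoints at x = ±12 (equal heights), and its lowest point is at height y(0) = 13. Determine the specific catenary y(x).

The Lagrangian L(y, y') = y sqrt(1 + y'^2) has no explicit x dependence, so the Beltrami identity applies:
    L − y' ∂L/∂y' = C.
Compute ∂L/∂y' = y · y' / sqrt(1 + y'^2). Then
    L − y' ∂L/∂y'
    = y sqrt(1 + y'^2) − y · y'^2 / sqrt(1 + y'^2)
    = y (1 + y'^2 − y'^2) / sqrt(1 + y'^2)
    = y / sqrt(1 + y'^2) = C.
Squaring gives y^2 = C^2 (1 + y'^2), i.e.
    y'^2 = y^2 / C^2 − 1.
Separating variables,
    dy / sqrt(y^2 − C^2) = dx / C,
and integrating gives arccosh(y / C) = (x − a)/C, so
    y(x) = C cosh((x − a)/C),
the catenary. The constants C and a are fixed by the two endpoint conditions (and, for the hanging-chain problem, the length constraint selects C).
Now fit the given data. The endpoints x = ±12 are symmetric at equal height, so the catenary is even about its minimum: a = 0 and y(x) = C cosh(x/C). The lowest point is y(0) = C cosh(0) = C, and we are told y(0) = 13, so C = 13. Therefore
    y(x) = 13 cosh(x/13),
and at the endpoints
    y(±12) = 13 cosh(12/13).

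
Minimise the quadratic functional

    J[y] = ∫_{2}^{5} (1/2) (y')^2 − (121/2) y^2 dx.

The Lagrangian is L = (1/2) (y')^2 − (121/2) y^2.
Compute ∂L/∂y = -121y, ∂L/∂y' = y'.
The Euler-Lagrange equation d/dx(∂L/∂y') − ∂L/∂y = 0 reduces to
    y'' + 121 y = 0.
Its general solution is
    y(x) = A sin(11x) + B cos(11x),
with A, B fixed by the endpoint conditions.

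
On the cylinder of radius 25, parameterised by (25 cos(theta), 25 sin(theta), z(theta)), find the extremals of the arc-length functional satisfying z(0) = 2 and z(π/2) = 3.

Parameterise the cylinder of radius R = 25 as
    r(θ) = (25 cos θ, 25 sin θ, z(θ)).
The arc-length element is
    ds = sqrt(625 + (dz/dθ)^2) dθ,
so the Lagrangian is L = sqrt(625 + z'^2).
L depends on z' only, not on z or θ, so ∂L/∂z = 0 and
    ∂L/∂z' = z' / sqrt(625 + z'^2).
The Euler-Lagrange equation gives
    d/dθ( z' / sqrt(625 + z'^2) ) = 0,
so z' is constant. Integrating once:
    z(θ) = a θ + b,
a helix on the cylinder (a straight line when the cylinder is unrolled). The constants a, b are determined by the endpoint conditions.
With endpoint conditions z(0) = 2 and z(π/2) = 3: from z(0) = b we get b = 2, and a·π/2 + 2 = 3 gives a = 2/π, so
    z(θ) = (2/π) θ + 2.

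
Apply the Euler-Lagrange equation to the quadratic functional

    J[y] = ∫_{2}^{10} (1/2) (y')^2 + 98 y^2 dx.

The Lagrangian is L = (1/2) (y')^2 + 98 y^2.
Compute ∂L/∂y = 196y, ∂L/∂y' = y'.
The Euler-Lagrange equation d/dx(∂L/∂y') − ∂L/∂y = 0 reduces to
    y'' − 196 y = 0.
Its general solution is
    y(x) = A e^(14x) + B e^(−14x),
with A, B fixed by the endpoint conditions.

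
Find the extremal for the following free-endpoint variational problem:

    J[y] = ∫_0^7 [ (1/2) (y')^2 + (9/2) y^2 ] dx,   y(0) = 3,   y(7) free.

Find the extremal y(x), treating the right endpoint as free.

The Lagrangian L = (1/2) (y')^2 + (9/2) y^2 gives
    ∂L/∂y = 9 y,   ∂L/∂y' = y'.
Euler-Lagrange: y'' − 9 y = 0.
With k = 3, the general solution is
    y(x) = A cosh(3 x) + B sinh(3 x).
Fixed left endpoint y(0) = 3 ⇒ A = 3.
The right endpoint x = 7 is free, so the natural (transversality) condition is ∂L/∂y' |_{x=7} = 0, i.e. y'(7) = 0.
Compute y'(x) = A k sinh(k x) + B k cosh(k x), so
    y'(7) = A k sinh(k·7) + B k cosh(k·7) = 0
    ⇒ B = −A tanh(k·7) = − 3 tanh(3·7).
Therefore the extremal is
    y(x) = 3 cosh(3 x) − 3 tanh(3·7) sinh(3 x).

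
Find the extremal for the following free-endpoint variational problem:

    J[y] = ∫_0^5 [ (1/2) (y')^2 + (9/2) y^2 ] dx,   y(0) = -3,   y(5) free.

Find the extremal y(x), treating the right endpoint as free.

The Lagrangian L = (1/2) (y')^2 + (9/2) y^2 gives
    ∂L/∂y = 9 y,   ∂L/∂y' = y'.
Euler-Lagrange: y'' − 9 y = 0.
With k = 3, the general solution is
    y(x) = A cosh(3 x) + B sinh(3 x).
Fixed left endpoint y(0) = -3 ⇒ A = -3.
The right endpoint x = 5 is free, so the natural (transversality) condition is ∂L/∂y' |_{x=5} = 0, i.e. y'(5) = 0.
Compute y'(x) = A k sinh(k x) + B k cosh(k x), so
    y'(5) = A k sinh(k·5) + B k cosh(k·5) = 0
    ⇒ B = −A tanh(k·5) = 3 tanh(3·5).
Therefore the extremal is
    y(x) = −3 cosh(3 x) + 3 tanh(3·5) sinh(3 x).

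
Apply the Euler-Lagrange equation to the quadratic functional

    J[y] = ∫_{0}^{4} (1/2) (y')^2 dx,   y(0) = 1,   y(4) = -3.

The Lagrangian is L = (1/2) (y')^2.
Compute ∂L/∂y = 0, ∂L/∂y' = y'.
The Euler-Lagrange equation d/dx(∂L/∂y') − ∂L/∂y = 0 reduces to
    y'' = 0.
Its general solution is
    y(x) = A x + B,
with A, B fixed by the endpoint conditions.
Applying the endpoint conditions y(0) = 1 and y(4) = -3: solve A·0 + B = 1 and A·4 + B = -3. Subtracting gives A(4 − 0) = -3 − 1, so A = -1, and B = 1 − A·0 = 1. Therefore
    y(x) = -x + 1.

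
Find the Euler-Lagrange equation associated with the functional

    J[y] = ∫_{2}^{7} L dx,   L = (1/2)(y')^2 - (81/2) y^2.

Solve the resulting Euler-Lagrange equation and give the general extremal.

The Lagrangian is L = (1/2)(y')^2 - (81/2) y^2.
∂L/∂y = -81y.
∂L/∂y' = y'.
The Euler-Lagrange equation d/dx(∂L/∂y') − ∂L/∂y = 0 becomes:
    y'' + 81 y = 0
General solution: y(x) = A sin(9x) + B cos(9x), where A and B are arbitrary constants fixed by the endpoint conditions.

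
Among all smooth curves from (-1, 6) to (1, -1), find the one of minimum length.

Arc-length functional: J[y] = ∫ sqrt(1 + (y')^2) dx.
Lagrangian L = sqrt(1 + (y')^2) has no explicit y dependence, so ∂L/∂y = 0 and the Euler-Lagrange equation gives
    d/dx( y' / sqrt(1 + (y')^2) ) = 0  ⇒  y' / sqrt(1 + (y')^2) = const.
Hence y' is constant, so y(x) is affine.
Fitting the endpoints (-1, 6) and (1, -1):
    slope m = ((-1) − 6) / (1 − (-1)) = -7/2,
    intercept c = 6 − m·(-1) = 5/2.
Extremal: y(x) = (-7/2) x + 5/2.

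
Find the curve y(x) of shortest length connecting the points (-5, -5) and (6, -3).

Arc-length functional: J[y] = ∫ sqrt(1 + (y')^2) dx.
Lagrangian L = sqrt(1 + (y')^2) has no explicit y dependence, so ∂L/∂y = 0 and the Euler-Lagrange equation gives
    d/dx( y' / sqrt(1 + (y')^2) ) = 0  ⇒  y' / sqrt(1 + (y')^2) = const.
Hence y' is constant, so y(x) is affine.
Fitting the endpoints (-5, -5) and (6, -3):
    slope m = ((-3) − (-5)) / (6 − (-5)) = 2/11,
    intercept c = (-5) − m·(-5) = -45/11.
Extremal: y(x) = (2/11) x - 45/11.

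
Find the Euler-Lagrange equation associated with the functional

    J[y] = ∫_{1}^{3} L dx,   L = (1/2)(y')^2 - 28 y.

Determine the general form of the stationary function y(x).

The Lagrangian is L = (1/2)(y')^2 - 28 y.
∂L/∂y = -28.
∂L/∂y' = y'.
The Euler-Lagrange equation d/dx(∂L/∂y') − ∂L/∂y = 0 becomes:
    y'' + 28 = 0
General solution: y(x) = -14 x^2 + A x + B, where A and B are arbitrary constants fixed by the endpoint conditions.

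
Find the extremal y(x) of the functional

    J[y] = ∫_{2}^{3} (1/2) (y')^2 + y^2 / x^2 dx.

The Lagrangian is L = (1/2) (y')^2 + y^2 / x^2.
Compute ∂L/∂y = 2y/x^2, ∂L/∂y' = y'.
The Euler-Lagrange equation d/dx(∂L/∂y') − ∂L/∂y = 0 reduces to
    y'' − 2/x^2 · y = 0  (x > 0).
Its general solution is
    y(x) = A x^2 + B / x,
with A, B fixed by the endpoint conditions.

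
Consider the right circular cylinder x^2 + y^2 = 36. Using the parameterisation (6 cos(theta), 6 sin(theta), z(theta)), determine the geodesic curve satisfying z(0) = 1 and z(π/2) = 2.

Parameterise the cylinder of radius R = 6 as
    r(θ) = (6 cos θ, 6 sin θ, z(θ)).
The arc-length element is
    ds = sqrt(36 + (dz/dθ)^2) dθ,
so the Lagrangian is L = sqrt(36 + z'^2).
L depends on z' only, not on z or θ, so ∂L/∂z = 0 and
    ∂L/∂z' = z' / sqrt(36 + z'^2).
The Euler-Lagrange equation gives
    d/dθ( z' / sqrt(36 + z'^2) ) = 0,
so z' is constant. Integrating once:
    z(θ) = a θ + b,
a helix on the cylinder (a straight line when the cylinder is unrolled). The constants a, b are determined by the endpoint conditions.
With endpoint conditions z(0) = 1 and z(π/2) = 2: from z(0) = b we get b = 1, and a·π/2 + 1 = 2 gives a = 2/π, so
    z(θ) = (2/π) θ + 1.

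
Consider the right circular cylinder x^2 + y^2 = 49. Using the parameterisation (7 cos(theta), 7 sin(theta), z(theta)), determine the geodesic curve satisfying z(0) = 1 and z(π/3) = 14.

Parameterise the cylinder of radius R = 7 as
    r(θ) = (7 cos θ, 7 sin θ, z(θ)).
The arc-length element is
    ds = sqrt(49 + (dz/dθ)^2) dθ,
so the Lagrangian is L = sqrt(49 + z'^2).
L depends on z' only, not on z or θ, so ∂L/∂z = 0 and
    ∂L/∂z' = z' / sqrt(49 + z'^2).
The Euler-Lagrange equation gives
    d/dθ( z' / sqrt(49 + z'^2) ) = 0,
so z' is constant. Integrating once:
    z(θ) = a θ + b,
a helix on the cylinder (a straight line when the cylinder is unrolled). The constants a, b are determined by the endpoint conditions.
With endpoint conditions z(0) = 1 and z(π/3) = 14: from z(0) = b we get b = 1, and a·π/3 + 1 = 14 gives a = 39/π, so
    z(θ) = (39/π) θ + 1.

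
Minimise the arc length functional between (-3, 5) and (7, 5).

Arc-length functional: J[y] = ∫ sqrt(1 + (y')^2) dx.
Lagrangian L = sqrt(1 + (y')^2) has no explicit y dependence, so ∂L/∂y = 0 and the Euler-Lagrange equation gives
    d/dx( y' / sqrt(1 + (y')^2) ) = 0  ⇒  y' / sqrt(1 + (y')^2) = const.
Hence y' is constant, so y(x) is affine.
Fitting the endpoints (-3, 5) and (7, 5):
    slope m = (5 − 5) / (7 − (-3)) = 0,
    intercept c = 5 − m·(-3) = 5.
Extremal: y(x) = 5.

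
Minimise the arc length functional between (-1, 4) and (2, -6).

Arc-length functional: J[y] = ∫ sqrt(1 + (y')^2) dx.
Lagrangian L = sqrt(1 + (y')^2) has no explicit y dependence, so ∂L/∂y = 0 and the Euler-Lagrange equation gives
    d/dx( y' / sqrt(1 + (y')^2) ) = 0  ⇒  y' / sqrt(1 + (y')^2) = const.
Hence y' is constant, so y(x) is affine.
Fitting the endpoints (-1, 4) and (2, -6):
    slope m = ((-6) − 4) / (2 − (-1)) = -10/3,
    intercept c = 4 − m·(-1) = 2/3.
Extremal: y(x) = (-10/3) x + 2/3.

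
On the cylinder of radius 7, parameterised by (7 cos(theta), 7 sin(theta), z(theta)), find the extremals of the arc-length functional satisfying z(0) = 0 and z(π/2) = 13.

Parameterise the cylinder of radius R = 7 as
    r(θ) = (7 cos θ, 7 sin θ, z(θ)).
The arc-length element is
    ds = sqrt(49 + (dz/dθ)^2) dθ,
so the Lagrangian is L = sqrt(49 + z'^2).
L depends on z' only, not on z or θ, so ∂L/∂z = 0 and
    ∂L/∂z' = z' / sqrt(49 + z'^2).
The Euler-Lagrange equation gives
    d/dθ( z' / sqrt(49 + z'^2) ) = 0,
so z' is constant. Integrating once:
    z(θ) = a θ + b,
a helix on the cylinder (a straight line when the cylinder is unrolled). The constants a, b are determined by the endpoint conditions.
With endpoint conditions z(0) = 0 and z(π/2) = 13: from z(0) = b we get b = 0, and a·π/2 + 0 = 13 gives a = 26/π, so
    z(θ) = (26/π) θ.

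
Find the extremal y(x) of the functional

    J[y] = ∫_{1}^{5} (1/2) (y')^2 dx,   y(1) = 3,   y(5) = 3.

The Lagrangian is L = (1/2) (y')^2.
Compute ∂L/∂y = 0, ∂L/∂y' = y'.
The Euler-Lagrange equation d/dx(∂L/∂y') − ∂L/∂y = 0 reduces to
    y'' = 0.
Its general solution is
    y(x) = A x + B,
with A, B fixed by the endpoint conditions.
Applying the endpoint conditions y(1) = 3 and y(5) = 3: solve A·1 + B = 3 and A·5 + B = 3. Subtracting gives A(5 − 1) = 3 − 3, so A = 0, and B = 3 − A·1 = 3. Therefore
    y(x) = 3.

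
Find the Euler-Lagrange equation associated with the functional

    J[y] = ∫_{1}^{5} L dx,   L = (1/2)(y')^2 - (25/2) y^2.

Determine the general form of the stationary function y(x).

The Lagrangian is L = (1/2)(y')^2 - (25/2) y^2.
∂L/∂y = -25y.
∂L/∂y' = y'.
The Euler-Lagrange equation d/dx(∂L/∂y') − ∂L/∂y = 0 becomes:
    y'' + 25 y = 0
General solution: y(x) = A sin(5x) + B cos(5x), where A and B are arbitrary constants fixed by the endpoint conditions.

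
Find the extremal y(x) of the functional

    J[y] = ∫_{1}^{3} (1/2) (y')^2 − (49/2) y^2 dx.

The Lagrangian is L = (1/2) (y')^2 − (49/2) y^2.
Compute ∂L/∂y = -49y, ∂L/∂y' = y'.
The Euler-Lagrange equation d/dx(∂L/∂y') − ∂L/∂y = 0 reduces to
    y'' + 49 y = 0.
Its general solution is
    y(x) = A sin(7x) + B cos(7x),
with A, B fixed by the endpoint conditions.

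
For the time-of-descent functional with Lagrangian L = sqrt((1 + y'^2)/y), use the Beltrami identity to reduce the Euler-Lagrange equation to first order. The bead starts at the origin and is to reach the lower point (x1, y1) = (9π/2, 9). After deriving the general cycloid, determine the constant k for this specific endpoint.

The Lagrangian L = sqrt((1 + y'^2) / y) has no explicit x dependence, so the Beltrami identity applies:
    L − y' ∂L/∂y' = C.
Compute ∂L/∂y' = y' / sqrt(y (1 + y'^2)).
Substitute:
    sqrt((1 + y'^2)/y) − y'·y' / sqrt(y (1 + y'^2))
    = (1 + y'^2) / sqrt(y (1 + y'^2)) − y'^2 / sqrt(y (1 + y'^2))
    = 1 / sqrt(y (1 + y'^2)) = C.
Squaring and rearranging gives the first integral
    y (1 + y'^2) = 1/C^2 =: k   (constant).
Solving this first-order ODE by the substitution
    y = (k/2)(1 − cos θ)
yields the cycloid parameterisation
    x(θ) = (k/2)(θ − sin θ),   y(θ) = (k/2)(1 − cos θ).
The constant k is fixed by the endpoint condition.
Now fit the given lower endpoint (x1, y1) = (9π/2, 9). At the bottom of the first arch (θ = π), the parametric equations give
    y(π) = (k/2)(1 − cos π) = k,
    x(π) = (k/2)(π − sin π) = kπ/2.
Matching y(π) = 9 gives k = 9, consistent with x(π) = 9π/2. Therefore the specific cycloid is
    x(θ) = (9/2)(θ − sin θ),   y(θ) = (9/2)(1 − cos θ).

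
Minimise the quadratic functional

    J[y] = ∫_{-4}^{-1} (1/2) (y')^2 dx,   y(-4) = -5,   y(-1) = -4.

The Lagrangian is L = (1/2) (y')^2.
Compute ∂L/∂y = 0, ∂L/∂y' = y'.
The Euler-Lagrange equation d/dx(∂L/∂y') − ∂L/∂y = 0 reduces to
    y'' = 0.
Its general solution is
    y(x) = A x + B,
with A, B fixed by the endpoint conditions.
Applying the endpoint conditions y(-4) = -5 and y(-1) = -4: solve A·-4 + B = -5 and A·-1 + B = -4. Subtracting gives A(-1 − -4) = -4 − -5, so A = 1/3, and B = -5 − A·-4 = -11/3. Therefore
    y(x) = (1/3) x - 11/3.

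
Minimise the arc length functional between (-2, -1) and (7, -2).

Arc-length functional: J[y] = ∫ sqrt(1 + (y')^2) dx.
Lagrangian L = sqrt(1 + (y')^2) has no explicit y dependence, so ∂L/∂y = 0 and the Euler-Lagrange equation gives
    d/dx( y' / sqrt(1 + (y')^2) ) = 0  ⇒  y' / sqrt(1 + (y')^2) = const.
Hence y' is constant, so y(x) is affine.
Fitting the endpoints (-2, -1) and (7, -2):
    slope m = ((-2) − (-1)) / (7 − (-2)) = -1/9,
    intercept c = (-1) − m·(-2) = -11/9.
Extremal: y(x) = (-1/9) x - 11/9.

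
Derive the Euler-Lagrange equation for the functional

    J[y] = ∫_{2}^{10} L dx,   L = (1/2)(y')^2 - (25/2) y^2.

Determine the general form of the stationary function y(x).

The Lagrangian is L = (1/2)(y')^2 - (25/2) y^2.
∂L/∂y = -25y.
∂L/∂y' = y'.
The Euler-Lagrange equation d/dx(∂L/∂y') − ∂L/∂y = 0 becomes:
    y'' + 25 y = 0
General solution: y(x) = A sin(5x) + B cos(5x), where A and B are arbitrary constants fixed by the endpoint conditions.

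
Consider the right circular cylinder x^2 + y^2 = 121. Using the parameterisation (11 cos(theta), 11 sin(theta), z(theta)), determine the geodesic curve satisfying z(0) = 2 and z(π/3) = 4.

Parameterise the cylinder of radius R = 11 as
    r(θ) = (11 cos θ, 11 sin θ, z(θ)).
The arc-length element is
    ds = sqrt(121 + (dz/dθ)^2) dθ,
so the Lagrangian is L = sqrt(121 + z'^2).
L depends on z' only, not on z or θ, so ∂L/∂z = 0 and
    ∂L/∂z' = z' / sqrt(121 + z'^2).
The Euler-Lagrange equation gives
    d/dθ( z' / sqrt(121 + z'^2) ) = 0,
so z' is constant. Integrating once:
    z(θ) = a θ + b,
a helix on the cylinder (a straight line when the cylinder is unrolled). The constants a, b are determined by the endpoint conditions.
With endpoint conditions z(0) = 2 and z(π/3) = 4: from z(0) = b we get b = 2, and a·π/3 + 2 = 4 gives a = 6/π, so
    z(θ) = (6/π) θ + 2.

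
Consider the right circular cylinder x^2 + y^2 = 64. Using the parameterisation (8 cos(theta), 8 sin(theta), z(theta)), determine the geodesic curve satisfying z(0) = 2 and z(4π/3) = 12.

Parameterise the cylinder of radius R = 8 as
    r(θ) = (8 cos θ, 8 sin θ, z(θ)).
The arc-length element is
    ds = sqrt(64 + (dz/dθ)^2) dθ,
so the Lagrangian is L = sqrt(64 + z'^2).
L depends on z' only, not on z or θ, so ∂L/∂z = 0 and
    ∂L/∂z' = z' / sqrt(64 + z'^2).
The Euler-Lagrange equation gives
    d/dθ( z' / sqrt(64 + z'^2) ) = 0,
so z' is constant. Integrating once:
    z(θ) = a θ + b,
a helix on the cylinder (a straight line when the cylinder is unrolled). The constants a, b are determined by the endpoint conditions.
With endpoint conditions z(0) = 2 and z(4π/3) = 12: from z(0) = b we get b = 2, and a·4π/3 + 2 = 12 gives a = 15/(2π), so
    z(θ) = (15/(2π)) θ + 2.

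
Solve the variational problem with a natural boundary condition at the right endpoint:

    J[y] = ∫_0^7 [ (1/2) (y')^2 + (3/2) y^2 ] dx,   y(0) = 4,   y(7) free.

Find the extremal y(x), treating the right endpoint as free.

The Lagrangian L = (1/2) (y')^2 + (3/2) y^2 gives
    ∂L/∂y = 3 y,   ∂L/∂y' = y'.
Euler-Lagrange: y'' − 3 y = 0.
With k = sqrt(3), the general solution is
    y(x) = A cosh(sqrt(3) x) + B sinh(sqrt(3) x).
Fixed left endpoint y(0) = 4 ⇒ A = 4.
The right endpoint x = 7 is free, so the natural (transversality) condition is ∂L/∂y' |_{x=7} = 0, i.e. y'(7) = 0.
Compute y'(x) = A k sinh(k x) + B k cosh(k x), so
    y'(7) = A k sinh(k·7) + B k cosh(k·7) = 0
    ⇒ B = −A tanh(k·7) = − 4 tanh(sqrt(3)·7).
Therefore the extremal is
    y(x) = 4 cosh(sqrt(3) x) − 4 tanh(sqrt(3)·7) sinh(sqrt(3) x).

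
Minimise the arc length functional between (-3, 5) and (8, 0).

Arc-length functional: J[y] = ∫ sqrt(1 + (y')^2) dx.
Lagrangian L = sqrt(1 + (y')^2) has no explicit y dependence, so ∂L/∂y = 0 and the Euler-Lagrange equation gives
    d/dx( y' / sqrt(1 + (y')^2) ) = 0  ⇒  y' / sqrt(1 + (y')^2) = const.
Hence y' is constant, so y(x) is affine.
Fitting the endpoints (-3, 5) and (8, 0):
    slope m = (0 − 5) / (8 − (-3)) = -5/11,
    intercept c = 5 − m·(-3) = 40/11.
Extremal: y(x) = (-5/11) x + 40/11.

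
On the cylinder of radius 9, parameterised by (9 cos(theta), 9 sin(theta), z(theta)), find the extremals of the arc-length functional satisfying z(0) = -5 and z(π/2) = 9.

Parameterise the cylinder of radius R = 9 as
    r(θ) = (9 cos θ, 9 sin θ, z(θ)).
The arc-length element is
    ds = sqrt(81 + (dz/dθ)^2) dθ,
so the Lagrangian is L = sqrt(81 + z'^2).
L depends on z' only, not on z or θ, so ∂L/∂z = 0 and
    ∂L/∂z' = z' / sqrt(81 + z'^2).
The Euler-Lagrange equation gives
    d/dθ( z' / sqrt(81 + z'^2) ) = 0,
so z' is constant. Integrating once:
    z(θ) = a θ + b,
a helix on the cylinder (a straight line when the cylinder is unrolled). The constants a, b are determined by the endpoint conditions.
With endpoint conditions z(0) = -5 and z(π/2) = 9: from z(0) = b we get b = -5, and a·π/2 + -5 = 9 gives a = 28/π, so
    z(θ) = (28/π) θ − 5.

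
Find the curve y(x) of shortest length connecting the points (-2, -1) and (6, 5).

Arc-length functional: J[y] = ∫ sqrt(1 + (y')^2) dx.
Lagrangian L = sqrt(1 + (y')^2) has no explicit y dependence, so ∂L/∂y = 0 and the Euler-Lagrange equation gives
    d/dx( y' / sqrt(1 + (y')^2) ) = 0  ⇒  y' / sqrt(1 + (y')^2) = const.
Hence y' is constant, so y(x) is affine.
Fitting the endpoints (-2, -1) and (6, 5):
    slope m = (5 − (-1)) / (6 − (-2)) = 3/4,
    intercept c = (-1) − m·(-2) = 1/2.
Extremal: y(x) = (3/4) x + 1/2.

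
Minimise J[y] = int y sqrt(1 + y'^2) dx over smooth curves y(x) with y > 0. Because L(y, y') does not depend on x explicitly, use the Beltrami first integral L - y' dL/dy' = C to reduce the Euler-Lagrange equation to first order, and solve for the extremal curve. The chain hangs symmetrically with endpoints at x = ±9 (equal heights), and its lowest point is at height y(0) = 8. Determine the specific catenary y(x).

The Lagrangian L(y, y') = y sqrt(1 + y'^2) has no explicit x dependence, so the Beltrami identity applies:
    L − y' ∂L/∂y' = C.
Compute ∂L/∂y' = y · y' / sqrt(1 + y'^2). Then
    L − y' ∂L/∂y'
    = y sqrt(1 + y'^2) − y · y'^2 / sqrt(1 + y'^2)
    = y (1 + y'^2 − y'^2) / sqrt(1 + y'^2)
    = y / sqrt(1 + y'^2) = C.
Squaring gives y^2 = C^2 (1 + y'^2), i.e.
    y'^2 = y^2 / C^2 − 1.
Separating variables,
    dy / sqrt(y^2 − C^2) = dx / C,
and integrating gives arccosh(y / C) = (x − a)/C, so
    y(x) = C cosh((x − a)/C),
the catenary. The constants C and a are fixed by the two endpoint conditions (and, for the hanging-chain problem, the length constraint selects C).
Now fit the given data. The endpoints x = ±9 are symmetric at equal height, so the catenary is even about its minimum: a = 0 and y(x) = C cosh(x/C). The lowest point is y(0) = C cosh(0) = C, and we are told y(0) = 8, so C = 8. Therefore
    y(x) = 8 cosh(x/8),
and at the endpoints
    y(±9) = 8 cosh(9/8).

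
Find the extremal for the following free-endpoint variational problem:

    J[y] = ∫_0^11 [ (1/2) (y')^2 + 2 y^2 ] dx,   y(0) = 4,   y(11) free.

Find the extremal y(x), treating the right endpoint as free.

The Lagrangian L = (1/2) (y')^2 + 2 y^2 gives
    ∂L/∂y = 4 y,   ∂L/∂y' = y'.
Euler-Lagrange: y'' − 4 y = 0.
With k = 2, the general solution is
    y(x) = A cosh(2 x) + B sinh(2 x).
Fixed left endpoint y(0) = 4 ⇒ A = 4.
The right endpoint x = 11 is free, so the natural (transversality) condition is ∂L/∂y' |_{x=11} = 0, i.e. y'(11) = 0.
Compute y'(x) = A k sinh(k x) + B k cosh(k x), so
    y'(11) = A k sinh(k·11) + B k cosh(k·11) = 0
    ⇒ B = −A tanh(k·11) = − 4 tanh(2·11).
Therefore the extremal is
    y(x) = 4 cosh(2 x) − 4 tanh(2·11) sinh(2 x).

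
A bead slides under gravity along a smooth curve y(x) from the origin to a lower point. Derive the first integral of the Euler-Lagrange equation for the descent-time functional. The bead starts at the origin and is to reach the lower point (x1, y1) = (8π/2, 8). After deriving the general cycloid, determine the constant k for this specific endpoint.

The Lagrangian L = sqrt((1 + y'^2) / y) has no explicit x dependence, so the Beltrami identity applies:
    L − y' ∂L/∂y' = C.
Compute ∂L/∂y' = y' / sqrt(y (1 + y'^2)).
Substitute:
    sqrt((1 + y'^2)/y) − y'·y' / sqrt(y (1 + y'^2))
    = (1 + y'^2) / sqrt(y (1 + y'^2)) − y'^2 / sqrt(y (1 + y'^2))
    = 1 / sqrt(y (1 + y'^2)) = C.
Squaring and rearranging gives the first integral
    y (1 + y'^2) = 1/C^2 =: k   (constant).
Solving this first-order ODE by the substitution
    y = (k/2)(1 − cos θ)
yields the cycloid parameterisation
    x(θ) = (k/2)(θ − sin θ),   y(θ) = (k/2)(1 − cos θ).
The constant k is fixed by the endpoint condition.
Now fit the given lower endpoint (x1, y1) = (8π/2, 8). At the bottom of the first arch (θ = π), the parametric equations give
    y(π) = (k/2)(1 − cos π) = k,
    x(π) = (k/2)(π − sin π) = kπ/2.
Matching y(π) = 8 gives k = 8, consistent with x(π) = 8π/2. Therefore the specific cycloid is
    x(θ) = (8/2)(θ − sin θ),   y(θ) = (8/2)(1 − cos θ).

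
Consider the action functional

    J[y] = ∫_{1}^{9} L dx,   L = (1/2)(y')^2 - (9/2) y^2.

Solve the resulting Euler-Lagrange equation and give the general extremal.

The Lagrangian is L = (1/2)(y')^2 - (9/2) y^2.
∂L/∂y = -9y.
∂L/∂y' = y'.
The Euler-Lagrange equation d/dx(∂L/∂y') − ∂L/∂y = 0 becomes:
    y'' + 9 y = 0
General solution: y(x) = A sin(3x) + B cos(3x), where A and B are arbitrary constants fixed by the endpoint conditions.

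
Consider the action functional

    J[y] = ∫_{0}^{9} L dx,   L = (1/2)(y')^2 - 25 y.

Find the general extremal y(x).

The Lagrangian is L = (1/2)(y')^2 - 25 y.
∂L/∂y = -25.
∂L/∂y' = y'.
The Euler-Lagrange equation d/dx(∂L/∂y') − ∂L/∂y = 0 becomes:
    y'' + 25 = 0
General solution: y(x) = -(25/2) x^2 + A x + B, where A and B are arbitrary constants fixed by the endpoint conditions.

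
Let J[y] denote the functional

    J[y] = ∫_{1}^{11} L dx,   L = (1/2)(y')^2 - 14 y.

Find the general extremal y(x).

The Lagrangian is L = (1/2)(y')^2 - 14 y.
∂L/∂y = -14.
∂L/∂y' = y'.
The Euler-Lagrange equation d/dx(∂L/∂y') − ∂L/∂y = 0 becomes:
    y'' + 14 = 0
General solution: y(x) = -7 x^2 + A x + B, where A and B are arbitrary constants fixed by the endpoint conditions.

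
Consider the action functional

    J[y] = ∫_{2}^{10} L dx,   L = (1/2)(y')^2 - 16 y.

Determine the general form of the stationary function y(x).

The Lagrangian is L = (1/2)(y')^2 - 16 y.
∂L/∂y = -16.
∂L/∂y' = y'.
The Euler-Lagrange equation d/dx(∂L/∂y') − ∂L/∂y = 0 becomes:
    y'' + 16 = 0
General solution: y(x) = -8 x^2 + A x + B, where A and B are arbitrary constants fixed by the endpoint conditions.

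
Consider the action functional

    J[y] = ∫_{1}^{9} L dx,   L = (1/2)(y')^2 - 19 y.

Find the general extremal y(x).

The Lagrangian is L = (1/2)(y')^2 - 19 y.
∂L/∂y = -19.
∂L/∂y' = y'.
The Euler-Lagrange equation d/dx(∂L/∂y') − ∂L/∂y = 0 becomes:
    y'' + 19 = 0
General solution: y(x) = -(19/2) x^2 + A x + B, where A and B are arbitrary constants fixed by the endpoint conditions.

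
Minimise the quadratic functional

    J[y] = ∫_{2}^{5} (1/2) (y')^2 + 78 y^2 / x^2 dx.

The Lagrangian is L = (1/2) (y')^2 + 78 y^2 / x^2.
Compute ∂L/∂y = 156y/x^2, ∂L/∂y' = y'.
The Euler-Lagrange equation d/dx(∂L/∂y') − ∂L/∂y = 0 reduces to
    y'' − 156/x^2 · y = 0  (x > 0).
Its general solution is
    y(x) = A x^13 + B x^(-12),
with A, B fixed by the endpoint conditions.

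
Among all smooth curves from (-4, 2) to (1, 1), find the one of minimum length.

Arc-length functional: J[y] = ∫ sqrt(1 + (y')^2) dx.
Lagrangian L = sqrt(1 + (y')^2) has no explicit y dependence, so ∂L/∂y = 0 and the Euler-Lagrange equation gives
    d/dx( y' / sqrt(1 + (y')^2) ) = 0  ⇒  y' / sqrt(1 + (y')^2) = const.
Hence y' is constant, so y(x) is affine.
Fitting the endpoints (-4, 2) and (1, 1):
    slope m = (1 − 2) / (1 − (-4)) = -1/5,
    intercept c = 2 − m·(-4) = 6/5.
Extremal: y(x) = (-1/5) x + 6/5.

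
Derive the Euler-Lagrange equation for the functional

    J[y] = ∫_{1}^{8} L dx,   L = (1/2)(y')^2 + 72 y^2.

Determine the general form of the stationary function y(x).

The Lagrangian is L = (1/2)(y')^2 + 72 y^2.
∂L/∂y = 144y.
∂L/∂y' = y'.
The Euler-Lagrange equation d/dx(∂L/∂y') − ∂L/∂y = 0 becomes:
    y'' - 144 y = 0
General solution: y(x) = A e^(12x) + B e^(-12x), where A and B are arbitrary constants fixed by the endpoint conditions.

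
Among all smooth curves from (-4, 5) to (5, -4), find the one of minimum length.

Arc-length functional: J[y] = ∫ sqrt(1 + (y')^2) dx.
Lagrangian L = sqrt(1 + (y')^2) has no explicit y dependence, so ∂L/∂y = 0 and the Euler-Lagrange equation gives
    d/dx( y' / sqrt(1 + (y')^2) ) = 0  ⇒  y' / sqrt(1 + (y')^2) = const.
Hence y' is constant, so y(x) is affine.
Fitting the endpoints (-4, 5) and (5, -4):
    slope m = ((-4) − 5) / (5 − (-4)) = -1,
    intercept c = 5 − m·(-4) = 1.
Extremal: y(x) = -x + 1.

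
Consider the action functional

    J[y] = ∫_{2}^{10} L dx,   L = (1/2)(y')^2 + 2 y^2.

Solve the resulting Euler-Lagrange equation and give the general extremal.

The Lagrangian is L = (1/2)(y')^2 + 2 y^2.
∂L/∂y = 4y.
∂L/∂y' = y'.
The Euler-Lagrange equation d/dx(∂L/∂y') − ∂L/∂y = 0 becomes:
    y'' - 4 y = 0
General solution: y(x) = A e^(2x) + B e^(-2x), where A and B are arbitrary constants fixed by the endpoint conditions.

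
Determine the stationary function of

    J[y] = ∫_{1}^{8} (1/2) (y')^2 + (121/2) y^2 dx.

The Lagrangian is L = (1/2) (y')^2 + (121/2) y^2.
Compute ∂L/∂y = 121y, ∂L/∂y' = y'.
The Euler-Lagrange equation d/dx(∂L/∂y') − ∂L/∂y = 0 reduces to
    y'' − 121 y = 0.
Its general solution is
    y(x) = A e^(11x) + B e^(−11x),
with A, B fixed by the endpoint conditions.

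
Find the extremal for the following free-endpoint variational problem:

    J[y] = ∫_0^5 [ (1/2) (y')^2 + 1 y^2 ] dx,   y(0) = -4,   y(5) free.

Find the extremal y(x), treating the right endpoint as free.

The Lagrangian L = (1/2) (y')^2 + 1 y^2 gives
    ∂L/∂y = 2 y,   ∂L/∂y' = y'.
Euler-Lagrange: y'' − 2 y = 0.
With k = sqrt(2), the general solution is
    y(x) = A cosh(sqrt(2) x) + B sinh(sqrt(2) x).
Fixed left endpoint y(0) = -4 ⇒ A = -4.
The right endpoint x = 5 is free, so the natural (transversality) condition is ∂L/∂y' |_{x=5} = 0, i.e. y'(5) = 0.
Compute y'(x) = A k sinh(k x) + B k cosh(k x), so
    y'(5) = A k sinh(k·5) + B k cosh(k·5) = 0
    ⇒ B = −A tanh(k·5) = 4 tanh(sqrt(2)·5).
Therefore the extremal is
    y(x) = −4 cosh(sqrt(2) x) + 4 tanh(sqrt(2)·5) sinh(sqrt(2) x).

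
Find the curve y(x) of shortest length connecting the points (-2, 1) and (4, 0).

Arc-length functional: J[y] = ∫ sqrt(1 + (y')^2) dx.
Lagrangian L = sqrt(1 + (y')^2) has no explicit y dependence, so ∂L/∂y = 0 and the Euler-Lagrange equation gives
    d/dx( y' / sqrt(1 + (y')^2) ) = 0  ⇒  y' / sqrt(1 + (y')^2) = const.
Hence y' is constant, so y(x) is affine.
Fitting the endpoints (-2, 1) and (4, 0):
    slope m = (0 − 1) / (4 − (-2)) = -1/6,
    intercept c = 1 − m·(-2) = 2/3.
Extremal: y(x) = (-1/6) x + 2/3.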